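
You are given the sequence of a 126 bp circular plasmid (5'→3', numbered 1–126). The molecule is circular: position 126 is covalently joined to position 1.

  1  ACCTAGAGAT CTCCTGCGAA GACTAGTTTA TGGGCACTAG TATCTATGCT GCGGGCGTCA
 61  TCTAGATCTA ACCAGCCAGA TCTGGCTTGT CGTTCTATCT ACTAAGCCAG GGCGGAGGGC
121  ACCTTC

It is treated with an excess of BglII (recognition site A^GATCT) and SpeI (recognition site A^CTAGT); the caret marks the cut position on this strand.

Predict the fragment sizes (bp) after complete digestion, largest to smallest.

BglII sites (AGATCT) start at positions 7, 64, 78.
BglII cuts after the first base of each site, so after positions 7, 64, 78.
SpeI sites (ACTAGT) start at positions 22, 36.
SpeI cuts after the first base of each site, so after positions 22, 36.
Combined cut positions: 7, 22, 36, 64, 78.
Circular molecule, 5 cuts → 5 fragments:
  8–22 → 15 bp
  23–36 → 14 bp
  37–64 → 28 bp
  65–78 → 14 bp
  79–126 then 1–7 → 48 + 7 = 55 bp
Sorted largest to smallest: 55, 28, 15, 14, 14 bp.

55, 28, 15, 14, 14 bp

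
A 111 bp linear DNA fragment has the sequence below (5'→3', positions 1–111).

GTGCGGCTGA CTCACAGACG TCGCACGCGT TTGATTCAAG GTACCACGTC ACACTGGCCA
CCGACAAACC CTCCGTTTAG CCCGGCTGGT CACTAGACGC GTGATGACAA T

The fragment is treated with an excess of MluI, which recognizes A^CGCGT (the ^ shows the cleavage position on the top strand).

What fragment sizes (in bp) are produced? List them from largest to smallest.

72, 25, 14 bp

MluI sites (ACGCGT) start at positions 25, 97.
MluI cuts after the first base of each site, so after positions 25, 97.
Linear molecule, 2 cuts → 3 fragments:
  1–25 → 25 bp
  26–97 → 72 bp
  98–111 → 14 bp
Sorted largest to smallest: 72, 25, 14 bp.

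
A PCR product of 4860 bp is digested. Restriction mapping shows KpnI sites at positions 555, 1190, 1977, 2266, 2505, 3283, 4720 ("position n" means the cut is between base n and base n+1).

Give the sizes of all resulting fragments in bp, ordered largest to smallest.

Linear molecule, 7 cuts → 8 fragments:
  555 − 0 = 555 bp
  1190 − 555 = 635 bp
  1977 − 1190 = 787 bp
  2266 − 1977 = 289 bp
  2505 − 2266 = 239 bp
  3283 − 2505 = 778 bp
  4720 − 3283 = 1437 bp
  4860 − 4720 = 140 bp
Sorted largest to smallest: 1437, 787, 778, 635, 555, 289, 239, 140 bp.

1437, 787, 778, 635, 555, 289, 239, 140 bp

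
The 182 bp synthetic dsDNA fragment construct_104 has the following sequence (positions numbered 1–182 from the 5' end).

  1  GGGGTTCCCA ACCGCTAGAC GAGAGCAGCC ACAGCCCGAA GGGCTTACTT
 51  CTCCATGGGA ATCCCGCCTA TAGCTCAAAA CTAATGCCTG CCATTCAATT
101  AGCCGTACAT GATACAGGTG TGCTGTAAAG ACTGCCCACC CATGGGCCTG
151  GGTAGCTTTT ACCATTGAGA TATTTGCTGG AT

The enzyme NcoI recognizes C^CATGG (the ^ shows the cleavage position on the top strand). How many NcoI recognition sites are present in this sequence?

CCATGG occurs starting at positions 53, 140.
NcoI cuts at 2 sites.

2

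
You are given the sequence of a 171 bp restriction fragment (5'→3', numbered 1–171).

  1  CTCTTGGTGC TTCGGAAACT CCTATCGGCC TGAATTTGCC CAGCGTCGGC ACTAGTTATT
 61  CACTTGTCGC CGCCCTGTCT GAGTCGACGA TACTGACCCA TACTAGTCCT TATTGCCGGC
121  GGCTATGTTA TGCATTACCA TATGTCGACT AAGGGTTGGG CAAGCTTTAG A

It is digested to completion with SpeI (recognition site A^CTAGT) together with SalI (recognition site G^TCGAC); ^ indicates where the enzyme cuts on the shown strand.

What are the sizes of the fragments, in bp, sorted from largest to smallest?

51, 42, 32, 27, 19 bp

SpeI sites (ACTAGT) start at positions 51, 102.
SpeI cuts after the first base of each site, so after positions 51, 102.
SalI sites (GTCGAC) start at positions 83, 144.
SalI cuts after the first base of each site, so after positions 83, 144.
Combined cut positions: 51, 83, 102, 144.
Linear molecule, 4 cuts → 5 fragments:
  1–51 → 51 bp
  52–83 → 32 bp
  84–102 → 19 bp
  103–144 → 42 bp
  145–171 → 27 bp
Sorted largest to smallest: 51, 42, 32, 27, 19 bp.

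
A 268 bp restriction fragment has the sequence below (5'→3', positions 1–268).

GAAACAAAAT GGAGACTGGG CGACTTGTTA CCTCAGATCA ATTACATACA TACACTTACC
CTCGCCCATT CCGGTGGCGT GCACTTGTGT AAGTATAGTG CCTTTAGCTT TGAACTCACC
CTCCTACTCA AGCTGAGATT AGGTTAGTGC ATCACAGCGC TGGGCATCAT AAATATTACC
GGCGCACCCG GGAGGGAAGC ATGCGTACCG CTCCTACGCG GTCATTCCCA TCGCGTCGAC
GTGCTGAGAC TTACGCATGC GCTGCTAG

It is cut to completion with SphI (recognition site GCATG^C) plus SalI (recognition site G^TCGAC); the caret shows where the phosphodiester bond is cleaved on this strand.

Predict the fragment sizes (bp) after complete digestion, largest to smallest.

SphI sites (GCATGC) start at positions 199, 255.
SphI cuts after base 5 of each site (before the last base), so after positions 203, 259.
The SalI site (GTCGAC) starts at position 235.
SalI cuts after the first base of each site, so after position 235.
Combined cut positions: 203, 235, 259.
Linear molecule, 3 cuts → 4 fragments:
  1–203 → 203 bp
  204–235 → 32 bp
  236–259 → 24 bp
  260–268 → 9 bp
Sorted largest to smallest: 203, 32, 24, 9 bp.

203, 32, 24, 9 bp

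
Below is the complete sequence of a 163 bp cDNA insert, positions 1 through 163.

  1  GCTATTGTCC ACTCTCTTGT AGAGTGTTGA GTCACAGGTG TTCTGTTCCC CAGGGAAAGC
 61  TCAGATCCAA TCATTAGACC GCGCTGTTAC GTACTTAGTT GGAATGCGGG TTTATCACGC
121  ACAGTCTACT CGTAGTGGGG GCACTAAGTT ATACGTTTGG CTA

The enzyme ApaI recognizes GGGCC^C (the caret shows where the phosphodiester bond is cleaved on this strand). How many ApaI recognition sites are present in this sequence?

No occurrence of GGGCCC is present in the sequence.
ApaI does not cut: 0 sites.

0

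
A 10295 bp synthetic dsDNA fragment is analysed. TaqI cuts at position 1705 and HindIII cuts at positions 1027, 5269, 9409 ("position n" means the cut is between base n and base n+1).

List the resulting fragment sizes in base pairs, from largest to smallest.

Combined cut positions (sorted): 1027, 1705, 5269, 9409.
Linear molecule, 4 cuts → 5 fragments:
  1027 − 0 = 1027 bp
  1705 − 1027 = 678 bp
  5269 − 1705 = 3564 bp
  9409 − 5269 = 4140 bp
  10295 − 9409 = 886 bp
Sorted largest to smallest: 4140, 3564, 1027, 886, 678 bp.

4140, 3564, 1027, 886, 678 bp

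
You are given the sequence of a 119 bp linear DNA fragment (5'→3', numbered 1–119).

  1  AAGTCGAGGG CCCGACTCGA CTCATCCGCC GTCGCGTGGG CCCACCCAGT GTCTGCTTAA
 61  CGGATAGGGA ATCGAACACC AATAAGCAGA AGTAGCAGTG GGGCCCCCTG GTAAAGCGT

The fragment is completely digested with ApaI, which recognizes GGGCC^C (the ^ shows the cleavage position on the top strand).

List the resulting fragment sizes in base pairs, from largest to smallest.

ApaI sites (GGGCCC) start at positions 8, 38, 101.
ApaI cuts after base 5 of each site (before the last base), so after positions 12, 42, 105.
Linear molecule, 3 cuts → 4 fragments:
  1–12 → 12 bp
  13–42 → 30 bp
  43–105 → 63 bp
  106–119 → 14 bp
Sorted largest to smallest: 63, 30, 14, 12 bp.

63, 30, 14, 12 bp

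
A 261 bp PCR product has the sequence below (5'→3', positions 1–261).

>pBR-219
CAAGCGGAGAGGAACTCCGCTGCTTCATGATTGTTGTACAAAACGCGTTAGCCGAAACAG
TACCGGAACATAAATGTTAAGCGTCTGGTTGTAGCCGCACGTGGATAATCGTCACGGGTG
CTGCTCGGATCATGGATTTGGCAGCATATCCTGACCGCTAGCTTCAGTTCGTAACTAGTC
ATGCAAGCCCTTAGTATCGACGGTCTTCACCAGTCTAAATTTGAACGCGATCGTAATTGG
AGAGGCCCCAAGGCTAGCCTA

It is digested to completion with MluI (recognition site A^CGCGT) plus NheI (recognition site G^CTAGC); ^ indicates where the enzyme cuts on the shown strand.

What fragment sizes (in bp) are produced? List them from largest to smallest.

114, 96, 43, 8 bp

The MluI site (ACGCGT) starts at position 43.
MluI cuts after the first base of each site, so after position 43.
NheI sites (GCTAGC) start at positions 157, 253.
NheI cuts after the first base of each site, so after positions 157, 253.
Combined cut positions: 43, 157, 253.
Linear molecule, 3 cuts → 4 fragments:
  1–43 → 43 bp
  44–157 → 114 bp
  158–253 → 96 bp
  254–261 → 8 bp
Sorted largest to smallest: 114, 96, 43, 8 bp.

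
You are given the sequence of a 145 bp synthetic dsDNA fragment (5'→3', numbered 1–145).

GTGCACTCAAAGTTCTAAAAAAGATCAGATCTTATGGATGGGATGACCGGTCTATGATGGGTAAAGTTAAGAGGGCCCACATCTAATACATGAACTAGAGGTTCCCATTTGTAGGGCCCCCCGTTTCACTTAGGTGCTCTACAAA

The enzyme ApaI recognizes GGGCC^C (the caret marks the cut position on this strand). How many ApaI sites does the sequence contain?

GGGCCC occurs starting at positions 73, 114.
ApaI cuts at 2 sites.

2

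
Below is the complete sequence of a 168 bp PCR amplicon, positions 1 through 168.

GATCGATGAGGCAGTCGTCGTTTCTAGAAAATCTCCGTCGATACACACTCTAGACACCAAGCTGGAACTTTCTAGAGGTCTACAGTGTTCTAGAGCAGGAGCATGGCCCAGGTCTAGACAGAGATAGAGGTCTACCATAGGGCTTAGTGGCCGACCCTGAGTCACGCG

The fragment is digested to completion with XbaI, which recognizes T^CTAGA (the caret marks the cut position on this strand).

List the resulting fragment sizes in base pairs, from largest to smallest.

55, 26, 24, 23, 22, 18 bp

XbaI sites (TCTAGA) start at positions 23, 49, 71, 89, 113.
XbaI cuts after the first base of each site, so after positions 23, 49, 71, 89, 113.
Linear molecule, 5 cuts → 6 fragments:
  1–23 → 23 bp
  24–49 → 26 bp
  50–71 → 22 bp
  72–89 → 18 bp
  90–113 → 24 bp
  114–168 → 55 bp
Sorted largest to smallest: 55, 26, 24, 23, 22, 18 bp.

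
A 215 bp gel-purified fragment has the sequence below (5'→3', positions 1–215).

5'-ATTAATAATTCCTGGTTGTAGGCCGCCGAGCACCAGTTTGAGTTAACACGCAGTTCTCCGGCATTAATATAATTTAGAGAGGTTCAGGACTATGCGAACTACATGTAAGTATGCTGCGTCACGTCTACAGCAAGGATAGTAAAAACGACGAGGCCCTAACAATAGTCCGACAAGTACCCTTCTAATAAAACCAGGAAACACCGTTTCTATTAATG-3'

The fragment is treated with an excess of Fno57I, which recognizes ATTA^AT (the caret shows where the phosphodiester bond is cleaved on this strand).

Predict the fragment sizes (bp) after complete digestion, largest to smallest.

146, 62, 4, 3 bp

Fno57I sites (ATTAAT) start at positions 1, 63, 209.
Fno57I cuts after base 4 of each site, so after positions 4, 66, 212.
Linear molecule, 3 cuts → 4 fragments:
  1–4 → 4 bp
  5–66 → 62 bp
  67–212 → 146 bp
  213–215 → 3 bp
Sorted largest to smallest: 146, 62, 4, 3 bp.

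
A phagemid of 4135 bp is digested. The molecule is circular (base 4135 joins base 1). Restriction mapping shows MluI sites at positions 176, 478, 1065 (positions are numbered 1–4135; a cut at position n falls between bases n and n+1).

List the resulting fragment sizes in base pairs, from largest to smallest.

3246, 587, 302 bp

Circular molecule, 3 cuts → 3 fragments:
  478 − 176 = 302 bp
  1065 − 478 = 587 bp
  wrap: 4135 − 1065 + 176 = 3246 bp
Sorted largest to smallest: 3246, 587, 302 bp.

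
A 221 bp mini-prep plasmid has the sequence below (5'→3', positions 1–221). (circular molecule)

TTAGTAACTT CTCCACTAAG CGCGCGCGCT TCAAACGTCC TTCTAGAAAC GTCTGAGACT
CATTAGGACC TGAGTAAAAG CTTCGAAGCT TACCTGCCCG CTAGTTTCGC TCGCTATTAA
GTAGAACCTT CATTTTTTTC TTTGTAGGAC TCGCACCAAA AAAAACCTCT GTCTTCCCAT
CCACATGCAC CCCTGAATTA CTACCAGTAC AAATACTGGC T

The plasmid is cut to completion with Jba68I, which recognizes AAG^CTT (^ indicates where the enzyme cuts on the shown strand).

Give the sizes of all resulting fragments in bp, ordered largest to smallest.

213, 8 bp

Jba68I sites (AAGCTT) start at positions 78, 86.
Jba68I cuts after base 3 of each site, so after positions 80, 88.
Circular molecule, 2 cuts → 2 fragments:
  81–88 → 8 bp
  89–221 then 1–80 → 133 + 80 = 213 bp
Sorted largest to smallest: 213, 8 bp.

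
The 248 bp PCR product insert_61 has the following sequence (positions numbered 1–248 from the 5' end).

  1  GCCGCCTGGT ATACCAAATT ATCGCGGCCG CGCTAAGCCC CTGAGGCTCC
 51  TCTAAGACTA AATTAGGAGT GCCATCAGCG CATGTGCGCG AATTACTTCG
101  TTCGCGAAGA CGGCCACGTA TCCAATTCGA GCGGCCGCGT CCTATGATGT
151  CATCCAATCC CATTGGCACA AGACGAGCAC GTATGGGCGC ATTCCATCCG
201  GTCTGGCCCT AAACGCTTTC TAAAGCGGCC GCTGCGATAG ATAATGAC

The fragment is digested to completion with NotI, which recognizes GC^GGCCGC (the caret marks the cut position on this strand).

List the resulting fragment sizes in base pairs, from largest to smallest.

NotI sites (GCGGCCGC) start at positions 24, 131, 225.
NotI cuts after base 2 of each site, so after positions 25, 132, 226.
Linear molecule, 3 cuts → 4 fragments:
  1–25 → 25 bp
  26–132 → 107 bp
  133–226 → 94 bp
  227–248 → 22 bp
Sorted largest to smallest: 107, 94, 25, 22 bp.

107, 94, 25, 22 bp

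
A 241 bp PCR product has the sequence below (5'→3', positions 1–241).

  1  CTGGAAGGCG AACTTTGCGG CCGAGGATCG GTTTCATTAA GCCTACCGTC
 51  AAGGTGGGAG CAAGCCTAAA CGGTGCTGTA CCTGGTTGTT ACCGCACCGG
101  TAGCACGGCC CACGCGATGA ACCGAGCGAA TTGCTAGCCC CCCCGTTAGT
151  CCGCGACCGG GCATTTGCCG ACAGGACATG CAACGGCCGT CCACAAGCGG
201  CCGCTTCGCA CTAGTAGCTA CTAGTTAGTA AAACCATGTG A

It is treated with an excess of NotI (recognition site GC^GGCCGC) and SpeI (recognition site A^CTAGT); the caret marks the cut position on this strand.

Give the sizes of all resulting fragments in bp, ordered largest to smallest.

The NotI site (GCGGCCGC) starts at position 197.
NotI cuts after base 2 of each site, so after position 198.
SpeI sites (ACTAGT) start at positions 210, 220.
SpeI cuts after the first base of each site, so after positions 210, 220.
Combined cut positions: 198, 210, 220.
Linear molecule, 3 cuts → 4 fragments:
  1–198 → 198 bp
  199–210 → 12 bp
  211–220 → 10 bp
  221–241 → 21 bp
Sorted largest to smallest: 198, 21, 12, 10 bp.

198, 21, 12, 10 bp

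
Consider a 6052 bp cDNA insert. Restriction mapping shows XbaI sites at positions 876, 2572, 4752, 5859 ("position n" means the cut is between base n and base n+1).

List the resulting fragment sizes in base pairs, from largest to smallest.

Linear molecule, 4 cuts → 5 fragments:
  876 − 0 = 876 bp
  2572 − 876 = 1696 bp
  4752 − 2572 = 2180 bp
  5859 − 4752 = 1107 bp
  6052 − 5859 = 193 bp
Sorted largest to smallest: 2180, 1696, 1107, 876, 193 bp.

2180, 1696, 1107, 876, 193 bp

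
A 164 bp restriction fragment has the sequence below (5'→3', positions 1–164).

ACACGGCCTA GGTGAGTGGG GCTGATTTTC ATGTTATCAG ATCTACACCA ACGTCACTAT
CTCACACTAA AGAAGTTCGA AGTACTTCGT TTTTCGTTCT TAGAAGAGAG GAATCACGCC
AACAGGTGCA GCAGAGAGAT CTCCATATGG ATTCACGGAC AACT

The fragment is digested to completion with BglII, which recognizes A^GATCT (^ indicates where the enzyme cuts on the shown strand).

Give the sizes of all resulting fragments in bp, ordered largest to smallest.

BglII sites (AGATCT) start at positions 39, 137.
BglII cuts after the first base of each site, so after positions 39, 137.
Linear molecule, 2 cuts → 3 fragments:
  1–39 → 39 bp
  40–137 → 98 bp
  138–164 → 27 bp
Sorted largest to smallest: 98, 39, 27 bp.

98, 39, 27 bp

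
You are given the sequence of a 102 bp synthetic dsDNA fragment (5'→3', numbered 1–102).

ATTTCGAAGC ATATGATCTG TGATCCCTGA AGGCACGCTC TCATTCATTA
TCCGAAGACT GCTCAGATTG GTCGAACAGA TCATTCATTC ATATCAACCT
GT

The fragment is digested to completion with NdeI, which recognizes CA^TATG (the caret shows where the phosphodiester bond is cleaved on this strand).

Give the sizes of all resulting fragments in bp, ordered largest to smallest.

91, 11 bp

The NdeI site (CATATG) starts at position 10.
NdeI cuts after base 2 of each site, so after position 11.
Linear molecule, 1 cut → 2 fragments:
  1–11 → 11 bp
  12–102 → 91 bp
Sorted largest to smallest: 91, 11 bp.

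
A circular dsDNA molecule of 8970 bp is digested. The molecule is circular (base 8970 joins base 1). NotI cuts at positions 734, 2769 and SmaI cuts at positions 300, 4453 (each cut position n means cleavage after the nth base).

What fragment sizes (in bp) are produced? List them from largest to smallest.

Combined cut positions (sorted): 300, 734, 2769, 4453.
Circular molecule, 4 cuts → 4 fragments:
  734 − 300 = 434 bp
  2769 − 734 = 2035 bp
  4453 − 2769 = 1684 bp
  wrap: 8970 − 4453 + 300 = 4817 bp
Sorted largest to smallest: 4817, 2035, 1684, 434 bp.

4817, 2035, 1684, 434 bp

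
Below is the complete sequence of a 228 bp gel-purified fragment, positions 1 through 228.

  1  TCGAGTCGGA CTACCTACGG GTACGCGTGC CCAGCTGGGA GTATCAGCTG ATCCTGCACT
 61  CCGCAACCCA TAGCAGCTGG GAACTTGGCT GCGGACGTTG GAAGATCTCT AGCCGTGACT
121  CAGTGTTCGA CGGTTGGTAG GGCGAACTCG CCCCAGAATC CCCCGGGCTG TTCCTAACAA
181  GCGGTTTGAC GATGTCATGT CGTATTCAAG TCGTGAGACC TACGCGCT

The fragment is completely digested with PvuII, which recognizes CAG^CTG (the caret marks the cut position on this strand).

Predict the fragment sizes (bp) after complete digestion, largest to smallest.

152, 34, 29, 13 bp

PvuII sites (CAGCTG) start at positions 32, 45, 74.
PvuII cuts after base 3 of each site, so after positions 34, 47, 76.
Linear molecule, 3 cuts → 4 fragments:
  1–34 → 34 bp
  35–47 → 13 bp
  48–76 → 29 bp
  77–228 → 152 bp
Sorted largest to smallest: 152, 34, 29, 13 bp.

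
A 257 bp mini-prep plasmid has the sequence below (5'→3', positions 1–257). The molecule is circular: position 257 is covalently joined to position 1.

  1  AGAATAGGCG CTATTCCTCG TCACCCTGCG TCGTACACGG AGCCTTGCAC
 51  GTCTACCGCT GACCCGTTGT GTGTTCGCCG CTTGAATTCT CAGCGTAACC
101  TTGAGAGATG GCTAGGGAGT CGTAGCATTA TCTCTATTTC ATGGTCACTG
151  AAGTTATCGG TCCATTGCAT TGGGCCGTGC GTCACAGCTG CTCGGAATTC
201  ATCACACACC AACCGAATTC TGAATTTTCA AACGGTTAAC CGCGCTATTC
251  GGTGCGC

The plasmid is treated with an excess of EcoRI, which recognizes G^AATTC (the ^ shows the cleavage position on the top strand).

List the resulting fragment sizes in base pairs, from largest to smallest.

EcoRI sites (GAATTC) start at positions 84, 195, 215.
EcoRI cuts after the first base of each site, so after positions 84, 195, 215.
Circular molecule, 3 cuts → 3 fragments:
  85–195 → 111 bp
  196–215 → 20 bp
  216–257 then 1–84 → 42 + 84 = 126 bp
Sorted largest to smallest: 126, 111, 20 bp.

126, 111, 20 bp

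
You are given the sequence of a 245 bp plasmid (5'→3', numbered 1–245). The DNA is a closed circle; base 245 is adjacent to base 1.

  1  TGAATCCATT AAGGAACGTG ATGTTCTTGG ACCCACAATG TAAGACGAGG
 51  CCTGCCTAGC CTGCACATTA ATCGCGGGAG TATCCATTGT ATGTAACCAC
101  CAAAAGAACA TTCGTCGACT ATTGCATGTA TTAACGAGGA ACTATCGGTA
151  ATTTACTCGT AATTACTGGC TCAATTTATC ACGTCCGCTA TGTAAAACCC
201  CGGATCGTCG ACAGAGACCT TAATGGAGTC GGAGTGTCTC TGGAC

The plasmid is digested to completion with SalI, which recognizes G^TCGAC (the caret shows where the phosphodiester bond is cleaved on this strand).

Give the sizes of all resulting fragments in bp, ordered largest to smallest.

152, 93 bp

SalI sites (GTCGAC) start at positions 114, 207.
SalI cuts after the first base of each site, so after positions 114, 207.
Circular molecule, 2 cuts → 2 fragments:
  115–207 → 93 bp
  208–245 then 1–114 → 38 + 114 = 152 bp
Sorted largest to smallest: 152, 93 bp.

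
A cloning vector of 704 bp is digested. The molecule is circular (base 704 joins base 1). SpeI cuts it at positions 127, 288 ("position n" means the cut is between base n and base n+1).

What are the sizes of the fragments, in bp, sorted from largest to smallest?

543, 161 bp

Circular molecule, 2 cuts → 2 fragments:
  288 − 127 = 161 bp
  wrap: 704 − 288 + 127 = 543 bp
Sorted largest to smallest: 543, 161 bp.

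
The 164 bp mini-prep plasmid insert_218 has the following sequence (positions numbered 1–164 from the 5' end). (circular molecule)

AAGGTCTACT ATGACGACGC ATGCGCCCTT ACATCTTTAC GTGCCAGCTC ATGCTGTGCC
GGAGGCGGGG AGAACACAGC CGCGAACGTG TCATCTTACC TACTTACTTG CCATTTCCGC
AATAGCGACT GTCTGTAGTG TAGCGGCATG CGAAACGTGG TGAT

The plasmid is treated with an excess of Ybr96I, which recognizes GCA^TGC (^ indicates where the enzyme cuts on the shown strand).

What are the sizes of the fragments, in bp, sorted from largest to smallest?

Ybr96I sites (GCATGC) start at positions 19, 146.
Ybr96I cuts after base 3 of each site, so after positions 21, 148.
Circular molecule, 2 cuts → 2 fragments:
  22–148 → 127 bp
  149–164 then 1–21 → 16 + 21 = 37 bp
Sorted largest to smallest: 127, 37 bp.

127, 37 bp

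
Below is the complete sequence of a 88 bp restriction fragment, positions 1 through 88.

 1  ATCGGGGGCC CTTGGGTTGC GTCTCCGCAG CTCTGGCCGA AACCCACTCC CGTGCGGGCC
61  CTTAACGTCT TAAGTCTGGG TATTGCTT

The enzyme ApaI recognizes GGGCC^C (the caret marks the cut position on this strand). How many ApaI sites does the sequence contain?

GGGCCC occurs starting at positions 6, 56.
ApaI cuts at 2 sites.

2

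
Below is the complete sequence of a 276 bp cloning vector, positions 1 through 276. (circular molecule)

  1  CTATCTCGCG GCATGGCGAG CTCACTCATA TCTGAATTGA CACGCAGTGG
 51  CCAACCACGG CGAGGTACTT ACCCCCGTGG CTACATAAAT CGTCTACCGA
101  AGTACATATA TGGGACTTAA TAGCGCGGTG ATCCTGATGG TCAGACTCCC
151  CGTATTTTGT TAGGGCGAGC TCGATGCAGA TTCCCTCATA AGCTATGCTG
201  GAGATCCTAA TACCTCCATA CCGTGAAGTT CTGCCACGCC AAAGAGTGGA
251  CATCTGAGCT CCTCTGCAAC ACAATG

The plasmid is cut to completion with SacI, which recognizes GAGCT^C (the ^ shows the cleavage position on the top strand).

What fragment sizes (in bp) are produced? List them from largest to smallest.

SacI sites (GAGCTC) start at positions 18, 167, 256.
SacI cuts after base 5 of each site (before the last base), so after positions 22, 171, 260.
Circular molecule, 3 cuts → 3 fragments:
  23–171 → 149 bp
  172–260 → 89 bp
  261–276 then 1–22 → 16 + 22 = 38 bp
Sorted largest to smallest: 149, 89, 38 bp.

149, 89, 38 bp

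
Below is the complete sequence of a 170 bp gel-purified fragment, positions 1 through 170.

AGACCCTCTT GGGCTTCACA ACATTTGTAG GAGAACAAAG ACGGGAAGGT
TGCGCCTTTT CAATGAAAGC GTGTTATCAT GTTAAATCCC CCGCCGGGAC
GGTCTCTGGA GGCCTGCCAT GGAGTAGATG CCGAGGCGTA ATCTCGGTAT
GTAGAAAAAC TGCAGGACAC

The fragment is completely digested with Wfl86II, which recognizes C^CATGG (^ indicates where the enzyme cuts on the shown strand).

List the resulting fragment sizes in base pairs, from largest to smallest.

117, 53 bp

The Wfl86II site (CCATGG) starts at position 117.
Wfl86II cuts after the first base of each site, so after position 117.
Linear molecule, 1 cut → 2 fragments:
  1–117 → 117 bp
  118–170 → 53 bp
Sorted largest to smallest: 117, 53 bp.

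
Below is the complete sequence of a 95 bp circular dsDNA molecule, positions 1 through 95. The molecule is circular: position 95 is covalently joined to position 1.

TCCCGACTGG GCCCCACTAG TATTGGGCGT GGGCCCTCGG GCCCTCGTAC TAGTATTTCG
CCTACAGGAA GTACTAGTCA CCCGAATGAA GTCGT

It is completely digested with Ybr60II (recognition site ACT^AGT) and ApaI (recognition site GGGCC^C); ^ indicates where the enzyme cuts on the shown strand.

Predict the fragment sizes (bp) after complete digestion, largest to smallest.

Ybr60II sites (ACTAGT) start at positions 16, 49, 73.
Ybr60II cuts after base 3 of each site, so after positions 18, 51, 75.
ApaI sites (GGGCCC) start at positions 9, 31, 39.
ApaI cuts after base 5 of each site (before the last base), so after positions 13, 35, 43.
Combined cut positions: 13, 18, 35, 43, 51, 75.
Circular molecule, 6 cuts → 6 fragments:
  14–18 → 5 bp
  19–35 → 17 bp
  36–43 → 8 bp
  44–51 → 8 bp
  52–75 → 24 bp
  76–95 then 1–13 → 20 + 13 = 33 bp
Sorted largest to smallest: 33, 24, 17, 8, 8, 5 bp.

33, 24, 17, 8, 8, 5 bp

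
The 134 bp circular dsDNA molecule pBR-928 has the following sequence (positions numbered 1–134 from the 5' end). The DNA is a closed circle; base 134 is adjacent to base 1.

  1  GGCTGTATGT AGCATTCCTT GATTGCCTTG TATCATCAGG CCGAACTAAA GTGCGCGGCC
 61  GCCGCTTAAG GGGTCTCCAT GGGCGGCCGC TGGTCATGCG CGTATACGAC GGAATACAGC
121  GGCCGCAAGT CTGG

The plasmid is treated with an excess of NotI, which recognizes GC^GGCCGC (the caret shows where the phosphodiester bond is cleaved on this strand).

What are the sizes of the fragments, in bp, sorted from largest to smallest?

70, 36, 28 bp

NotI sites (GCGGCCGC) start at positions 55, 83, 119.
NotI cuts after base 2 of each site, so after positions 56, 84, 120.
Circular molecule, 3 cuts → 3 fragments:
  57–84 → 28 bp
  85–120 → 36 bp
  121–134 then 1–56 → 14 + 56 = 70 bp
Sorted largest to smallest: 70, 36, 28 bp.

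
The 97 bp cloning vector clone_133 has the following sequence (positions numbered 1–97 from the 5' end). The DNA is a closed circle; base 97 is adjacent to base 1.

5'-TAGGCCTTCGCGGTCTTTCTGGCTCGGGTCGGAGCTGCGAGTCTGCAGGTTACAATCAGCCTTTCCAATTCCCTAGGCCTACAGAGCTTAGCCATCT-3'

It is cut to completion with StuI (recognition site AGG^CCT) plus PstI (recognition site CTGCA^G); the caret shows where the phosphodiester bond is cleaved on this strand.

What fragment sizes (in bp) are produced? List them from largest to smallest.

StuI sites (AGGCCT) start at positions 2, 75.
StuI cuts after base 3 of each site, so after positions 4, 77.
The PstI site (CTGCAG) starts at position 43.
PstI cuts after base 5 of each site (before the last base), so after position 47.
Combined cut positions: 4, 47, 77.
Circular molecule, 3 cuts → 3 fragments:
  5–47 → 43 bp
  48–77 → 30 bp
  78–97 then 1–4 → 20 + 4 = 24 bp
Sorted largest to smallest: 43, 30, 24 bp.

43, 30, 24 bp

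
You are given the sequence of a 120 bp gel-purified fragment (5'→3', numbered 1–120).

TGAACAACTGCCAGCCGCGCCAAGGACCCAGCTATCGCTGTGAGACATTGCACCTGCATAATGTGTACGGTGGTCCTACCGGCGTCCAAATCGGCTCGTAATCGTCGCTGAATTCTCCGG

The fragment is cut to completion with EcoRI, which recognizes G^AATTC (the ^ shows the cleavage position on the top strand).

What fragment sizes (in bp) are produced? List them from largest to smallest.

The EcoRI site (GAATTC) starts at position 110.
EcoRI cuts after the first base of each site, so after position 110.
Linear molecule, 1 cut → 2 fragments:
  1–110 → 110 bp
  111–120 → 10 bp
Sorted largest to smallest: 110, 10 bp.

110, 10 bp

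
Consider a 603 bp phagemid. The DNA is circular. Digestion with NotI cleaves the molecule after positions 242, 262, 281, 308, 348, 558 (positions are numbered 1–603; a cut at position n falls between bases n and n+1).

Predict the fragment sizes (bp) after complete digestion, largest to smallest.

287, 210, 40, 27, 20, 19 bp

Circular molecule, 6 cuts → 6 fragments:
  262 − 242 = 20 bp
  281 − 262 = 19 bp
  308 − 281 = 27 bp
  348 − 308 = 40 bp
  558 − 348 = 210 bp
  wrap: 603 − 558 + 242 = 287 bp
Sorted largest to smallest: 287, 210, 40, 27, 20, 19 bp.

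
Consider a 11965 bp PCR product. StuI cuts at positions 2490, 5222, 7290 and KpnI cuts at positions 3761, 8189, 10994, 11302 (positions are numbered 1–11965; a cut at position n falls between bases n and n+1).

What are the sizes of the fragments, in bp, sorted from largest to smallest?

Combined cut positions (sorted): 2490, 3761, 5222, 7290, 8189, 10994, 11302.
Linear molecule, 7 cuts → 8 fragments:
  2490 − 0 = 2490 bp
  3761 − 2490 = 1271 bp
  5222 − 3761 = 1461 bp
  7290 − 5222 = 2068 bp
  8189 − 7290 = 899 bp
  10994 − 8189 = 2805 bp
  11302 − 10994 = 308 bp
  11965 − 11302 = 663 bp
Sorted largest to smallest: 2805, 2490, 2068, 1461, 1271, 899, 663, 308 bp.

2805, 2490, 2068, 1461, 1271, 899, 663, 308 bp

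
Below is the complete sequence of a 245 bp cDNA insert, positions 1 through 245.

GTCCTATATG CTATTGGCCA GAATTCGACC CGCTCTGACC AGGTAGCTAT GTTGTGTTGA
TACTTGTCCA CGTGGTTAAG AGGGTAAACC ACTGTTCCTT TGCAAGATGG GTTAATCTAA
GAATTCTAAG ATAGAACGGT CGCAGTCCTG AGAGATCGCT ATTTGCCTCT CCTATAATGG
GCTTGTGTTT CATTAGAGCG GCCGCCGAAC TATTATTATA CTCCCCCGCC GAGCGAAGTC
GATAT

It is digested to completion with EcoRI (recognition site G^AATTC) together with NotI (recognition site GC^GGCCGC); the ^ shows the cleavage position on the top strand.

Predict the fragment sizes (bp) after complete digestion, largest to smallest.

EcoRI sites (GAATTC) start at positions 21, 121.
EcoRI cuts after the first base of each site, so after positions 21, 121.
The NotI site (GCGGCCGC) starts at position 198.
NotI cuts after base 2 of each site, so after position 199.
Combined cut positions: 21, 121, 199.
Linear molecule, 3 cuts → 4 fragments:
  1–21 → 21 bp
  22–121 → 100 bp
  122–199 → 78 bp
  200–245 → 46 bp
Sorted largest to smallest: 100, 78, 46, 21 bp.

100, 78, 46, 21 bp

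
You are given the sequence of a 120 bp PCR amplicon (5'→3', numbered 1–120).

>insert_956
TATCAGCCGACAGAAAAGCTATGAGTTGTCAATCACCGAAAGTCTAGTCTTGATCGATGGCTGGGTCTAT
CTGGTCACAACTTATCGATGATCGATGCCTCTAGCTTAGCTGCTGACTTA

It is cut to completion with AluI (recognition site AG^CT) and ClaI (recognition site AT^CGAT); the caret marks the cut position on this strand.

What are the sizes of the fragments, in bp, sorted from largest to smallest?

36, 31, 18, 12, 11, 7, 5 bp

AluI sites (AGCT) start at positions 17, 103, 108.
AluI cuts after base 2 of each site, so after positions 18, 104, 109.
ClaI sites (ATCGAT) start at positions 53, 84, 91.
ClaI cuts after base 2 of each site, so after positions 54, 85, 92.
Combined cut positions: 18, 54, 85, 92, 104, 109.
Linear molecule, 6 cuts → 7 fragments:
  1–18 → 18 bp
  19–54 → 36 bp
  55–85 → 31 bp
  86–92 → 7 bp
  93–104 → 12 bp
  105–109 → 5 bp
  110–120 → 11 bp
Sorted largest to smallest: 36, 31, 18, 12, 11, 7, 5 bp.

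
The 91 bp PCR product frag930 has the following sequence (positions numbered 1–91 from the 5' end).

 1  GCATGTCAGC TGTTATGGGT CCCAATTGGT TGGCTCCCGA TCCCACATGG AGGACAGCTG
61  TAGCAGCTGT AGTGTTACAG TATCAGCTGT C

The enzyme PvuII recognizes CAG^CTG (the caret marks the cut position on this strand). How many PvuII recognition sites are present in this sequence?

4

CAGCTG occurs starting at positions 7, 55, 64, 84.
PvuII cuts at 4 sites.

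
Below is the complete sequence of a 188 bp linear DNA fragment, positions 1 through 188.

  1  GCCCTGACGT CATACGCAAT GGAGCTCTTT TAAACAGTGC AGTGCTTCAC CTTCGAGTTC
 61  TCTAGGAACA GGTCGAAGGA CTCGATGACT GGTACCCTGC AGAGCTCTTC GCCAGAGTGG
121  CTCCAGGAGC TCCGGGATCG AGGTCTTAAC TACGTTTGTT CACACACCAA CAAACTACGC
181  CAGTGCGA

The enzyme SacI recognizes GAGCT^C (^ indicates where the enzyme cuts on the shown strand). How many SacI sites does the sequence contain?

GAGCTC occurs starting at positions 22, 102, 127.
SacI cuts at 3 sites.

3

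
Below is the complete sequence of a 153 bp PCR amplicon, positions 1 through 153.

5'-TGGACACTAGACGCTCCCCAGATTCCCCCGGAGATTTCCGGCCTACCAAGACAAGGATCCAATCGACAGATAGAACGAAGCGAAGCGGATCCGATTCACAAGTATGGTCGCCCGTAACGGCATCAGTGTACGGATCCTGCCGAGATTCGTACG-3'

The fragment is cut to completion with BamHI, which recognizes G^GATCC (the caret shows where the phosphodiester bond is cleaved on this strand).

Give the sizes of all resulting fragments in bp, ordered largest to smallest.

55, 45, 32, 21 bp

BamHI sites (GGATCC) start at positions 55, 87, 132.
BamHI cuts after the first base of each site, so after positions 55, 87, 132.
Linear molecule, 3 cuts → 4 fragments:
  1–55 → 55 bp
  56–87 → 32 bp
  88–132 → 45 bp
  133–153 → 21 bp
Sorted largest to smallest: 55, 45, 32, 21 bp.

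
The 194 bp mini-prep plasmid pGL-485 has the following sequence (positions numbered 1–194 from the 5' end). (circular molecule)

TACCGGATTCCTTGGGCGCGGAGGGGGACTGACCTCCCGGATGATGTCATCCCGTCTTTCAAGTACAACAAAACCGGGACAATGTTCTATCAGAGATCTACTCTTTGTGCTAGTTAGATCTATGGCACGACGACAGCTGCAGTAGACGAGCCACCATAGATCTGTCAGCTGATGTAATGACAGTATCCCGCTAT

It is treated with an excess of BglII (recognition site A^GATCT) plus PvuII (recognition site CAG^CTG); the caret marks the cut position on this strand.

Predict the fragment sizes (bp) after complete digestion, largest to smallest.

BglII sites (AGATCT) start at positions 94, 116, 158.
BglII cuts after the first base of each site, so after positions 94, 116, 158.
PvuII sites (CAGCTG) start at positions 134, 166.
PvuII cuts after base 3 of each site, so after positions 136, 168.
Combined cut positions: 94, 116, 136, 158, 168.
Circular molecule, 5 cuts → 5 fragments:
  95–116 → 22 bp
  117–136 → 20 bp
  137–158 → 22 bp
  159–168 → 10 bp
  169–194 then 1–94 → 26 + 94 = 120 bp
Sorted largest to smallest: 120, 22, 22, 20, 10 bp.

120, 22, 22, 20, 10 bp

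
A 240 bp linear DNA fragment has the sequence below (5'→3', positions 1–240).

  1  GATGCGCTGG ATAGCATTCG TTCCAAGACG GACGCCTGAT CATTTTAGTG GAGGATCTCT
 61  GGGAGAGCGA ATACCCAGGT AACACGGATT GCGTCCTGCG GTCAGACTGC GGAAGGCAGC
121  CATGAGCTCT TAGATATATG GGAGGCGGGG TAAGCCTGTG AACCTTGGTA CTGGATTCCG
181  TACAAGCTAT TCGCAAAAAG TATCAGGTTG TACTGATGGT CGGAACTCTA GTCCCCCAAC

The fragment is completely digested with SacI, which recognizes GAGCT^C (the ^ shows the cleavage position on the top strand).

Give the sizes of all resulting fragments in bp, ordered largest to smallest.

The SacI site (GAGCTC) starts at position 124.
SacI cuts after base 5 of each site (before the last base), so after position 128.
Linear molecule, 1 cut → 2 fragments:
  1–128 → 128 bp
  129–240 → 112 bp
Sorted largest to smallest: 128, 112 bp.

128, 112 bp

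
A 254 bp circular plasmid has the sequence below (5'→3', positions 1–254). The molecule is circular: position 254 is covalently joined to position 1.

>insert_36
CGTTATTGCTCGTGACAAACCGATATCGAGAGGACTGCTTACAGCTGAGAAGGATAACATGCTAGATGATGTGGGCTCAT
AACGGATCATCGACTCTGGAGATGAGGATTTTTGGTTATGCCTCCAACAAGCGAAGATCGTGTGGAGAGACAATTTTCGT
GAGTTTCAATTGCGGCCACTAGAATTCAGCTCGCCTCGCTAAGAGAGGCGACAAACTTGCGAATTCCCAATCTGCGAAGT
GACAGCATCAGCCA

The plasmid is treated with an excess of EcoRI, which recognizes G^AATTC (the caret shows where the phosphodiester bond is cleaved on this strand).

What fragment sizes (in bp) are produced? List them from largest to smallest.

215, 39 bp

EcoRI sites (GAATTC) start at positions 182, 221.
EcoRI cuts after the first base of each site, so after positions 182, 221.
Circular molecule, 2 cuts → 2 fragments:
  183–221 → 39 bp
  222–254 then 1–182 → 33 + 182 = 215 bp
Sorted largest to smallest: 215, 39 bp.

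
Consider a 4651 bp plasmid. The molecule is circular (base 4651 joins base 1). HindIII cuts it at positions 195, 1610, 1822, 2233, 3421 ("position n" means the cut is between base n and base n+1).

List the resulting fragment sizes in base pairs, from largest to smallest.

Circular molecule, 5 cuts → 5 fragments:
  1610 − 195 = 1415 bp
  1822 − 1610 = 212 bp
  2233 − 1822 = 411 bp
  3421 − 2233 = 1188 bp
  wrap: 4651 − 3421 + 195 = 1425 bp
Sorted largest to smallest: 1425, 1415, 1188, 411, 212 bp.

1425, 1415, 1188, 411, 212 bp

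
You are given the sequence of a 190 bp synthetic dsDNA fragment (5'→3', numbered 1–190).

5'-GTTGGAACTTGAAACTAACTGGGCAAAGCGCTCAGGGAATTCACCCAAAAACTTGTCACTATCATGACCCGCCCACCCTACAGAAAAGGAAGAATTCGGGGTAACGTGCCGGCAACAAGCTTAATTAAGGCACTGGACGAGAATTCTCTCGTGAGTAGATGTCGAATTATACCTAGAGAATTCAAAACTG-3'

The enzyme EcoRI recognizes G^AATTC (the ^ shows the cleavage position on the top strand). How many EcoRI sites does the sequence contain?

GAATTC occurs starting at positions 37, 92, 141, 178.
EcoRI cuts at 4 sites.

4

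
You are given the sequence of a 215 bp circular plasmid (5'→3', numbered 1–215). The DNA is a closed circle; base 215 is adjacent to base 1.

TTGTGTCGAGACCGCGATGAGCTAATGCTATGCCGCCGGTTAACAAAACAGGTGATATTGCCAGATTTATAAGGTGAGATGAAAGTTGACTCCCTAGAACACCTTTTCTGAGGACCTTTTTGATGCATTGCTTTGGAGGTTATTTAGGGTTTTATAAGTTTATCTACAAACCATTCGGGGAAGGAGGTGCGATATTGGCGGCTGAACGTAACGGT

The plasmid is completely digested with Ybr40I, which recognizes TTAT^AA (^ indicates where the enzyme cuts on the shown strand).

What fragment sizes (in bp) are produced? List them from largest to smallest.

Ybr40I sites (TTATAA) start at positions 67, 152.
Ybr40I cuts after base 4 of each site, so after positions 70, 155.
Circular molecule, 2 cuts → 2 fragments:
  71–155 → 85 bp
  156–215 then 1–70 → 60 + 70 = 130 bp
Sorted largest to smallest: 130, 85 bp.

130, 85 bp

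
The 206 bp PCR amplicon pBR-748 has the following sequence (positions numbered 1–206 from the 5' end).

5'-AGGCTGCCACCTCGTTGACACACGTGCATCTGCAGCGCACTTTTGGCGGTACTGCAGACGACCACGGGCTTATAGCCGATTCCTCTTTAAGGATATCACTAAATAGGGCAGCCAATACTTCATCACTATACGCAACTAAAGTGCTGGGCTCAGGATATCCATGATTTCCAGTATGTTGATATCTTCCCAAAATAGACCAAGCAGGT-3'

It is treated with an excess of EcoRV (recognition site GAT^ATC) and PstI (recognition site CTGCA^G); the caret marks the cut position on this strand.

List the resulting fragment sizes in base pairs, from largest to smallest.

EcoRV sites (GATATC) start at positions 92, 154, 178.
EcoRV cuts after base 3 of each site, so after positions 94, 156, 180.
PstI sites (CTGCAG) start at positions 30, 52.
PstI cuts after base 5 of each site (before the last base), so after positions 34, 56.
Combined cut positions: 34, 56, 94, 156, 180.
Linear molecule, 5 cuts → 6 fragments:
  1–34 → 34 bp
  35–56 → 22 bp
  57–94 → 38 bp
  95–156 → 62 bp
  157–180 → 24 bp
  181–206 → 26 bp
Sorted largest to smallest: 62, 38, 34, 26, 24, 22 bp.

62, 38, 34, 26, 24, 22 bp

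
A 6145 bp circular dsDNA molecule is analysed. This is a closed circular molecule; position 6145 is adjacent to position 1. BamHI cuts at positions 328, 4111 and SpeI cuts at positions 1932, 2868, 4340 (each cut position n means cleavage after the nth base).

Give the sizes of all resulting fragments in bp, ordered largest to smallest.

2133, 1604, 1243, 936, 229 bp

Combined cut positions (sorted): 328, 1932, 2868, 4111, 4340.
Circular molecule, 5 cuts → 5 fragments:
  1932 − 328 = 1604 bp
  2868 − 1932 = 936 bp
  4111 − 2868 = 1243 bp
  4340 − 4111 = 229 bp
  wrap: 6145 − 4340 + 328 = 2133 bp
Sorted largest to smallest: 2133, 1604, 1243, 936, 229 bp.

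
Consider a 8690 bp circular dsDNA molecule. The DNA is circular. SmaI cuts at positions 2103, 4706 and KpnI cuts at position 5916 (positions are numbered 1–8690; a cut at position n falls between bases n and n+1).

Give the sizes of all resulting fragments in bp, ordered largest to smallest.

Combined cut positions (sorted): 2103, 4706, 5916.
Circular molecule, 3 cuts → 3 fragments:
  4706 − 2103 = 2603 bp
  5916 − 4706 = 1210 bp
  wrap: 8690 − 5916 + 2103 = 4877 bp
Sorted largest to smallest: 4877, 2603, 1210 bp.

4877, 2603, 1210 bp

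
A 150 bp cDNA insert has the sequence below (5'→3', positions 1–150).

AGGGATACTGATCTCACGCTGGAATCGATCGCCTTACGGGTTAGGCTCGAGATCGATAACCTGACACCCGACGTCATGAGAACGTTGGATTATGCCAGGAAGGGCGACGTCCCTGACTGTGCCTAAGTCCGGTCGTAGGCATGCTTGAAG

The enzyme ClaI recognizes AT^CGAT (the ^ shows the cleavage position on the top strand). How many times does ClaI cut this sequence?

ATCGAT occurs starting at positions 24, 52.
ClaI cuts at 2 sites.

2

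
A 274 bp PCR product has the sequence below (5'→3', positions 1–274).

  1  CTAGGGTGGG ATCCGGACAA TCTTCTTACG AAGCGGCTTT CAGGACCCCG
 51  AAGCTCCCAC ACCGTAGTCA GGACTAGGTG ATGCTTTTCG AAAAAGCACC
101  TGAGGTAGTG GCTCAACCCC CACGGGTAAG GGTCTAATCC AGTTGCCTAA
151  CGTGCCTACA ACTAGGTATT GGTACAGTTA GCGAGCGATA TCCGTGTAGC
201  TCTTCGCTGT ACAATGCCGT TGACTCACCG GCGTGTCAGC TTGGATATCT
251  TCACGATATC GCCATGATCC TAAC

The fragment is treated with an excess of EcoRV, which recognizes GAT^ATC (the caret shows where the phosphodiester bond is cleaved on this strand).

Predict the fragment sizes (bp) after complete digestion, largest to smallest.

189, 57, 17, 11 bp

EcoRV sites (GATATC) start at positions 187, 244, 255.
EcoRV cuts after base 3 of each site, so after positions 189, 246, 257.
Linear molecule, 3 cuts → 4 fragments:
  1–189 → 189 bp
  190–246 → 57 bp
  247–257 → 11 bp
  258–274 → 17 bp
Sorted largest to smallest: 189, 57, 17, 11 bp.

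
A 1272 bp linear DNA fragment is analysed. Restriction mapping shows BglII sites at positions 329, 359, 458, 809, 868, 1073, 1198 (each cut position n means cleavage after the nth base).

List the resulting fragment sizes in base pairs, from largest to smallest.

351, 329, 205, 125, 99, 74, 59, 30 bp

Linear molecule, 7 cuts → 8 fragments:
  329 − 0 = 329 bp
  359 − 329 = 30 bp
  458 − 359 = 99 bp
  809 − 458 = 351 bp
  868 − 809 = 59 bp
  1073 − 868 = 205 bp
  1198 − 1073 = 125 bp
  1272 − 1198 = 74 bp
Sorted largest to smallest: 351, 329, 205, 125, 99, 74, 59, 30 bp.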